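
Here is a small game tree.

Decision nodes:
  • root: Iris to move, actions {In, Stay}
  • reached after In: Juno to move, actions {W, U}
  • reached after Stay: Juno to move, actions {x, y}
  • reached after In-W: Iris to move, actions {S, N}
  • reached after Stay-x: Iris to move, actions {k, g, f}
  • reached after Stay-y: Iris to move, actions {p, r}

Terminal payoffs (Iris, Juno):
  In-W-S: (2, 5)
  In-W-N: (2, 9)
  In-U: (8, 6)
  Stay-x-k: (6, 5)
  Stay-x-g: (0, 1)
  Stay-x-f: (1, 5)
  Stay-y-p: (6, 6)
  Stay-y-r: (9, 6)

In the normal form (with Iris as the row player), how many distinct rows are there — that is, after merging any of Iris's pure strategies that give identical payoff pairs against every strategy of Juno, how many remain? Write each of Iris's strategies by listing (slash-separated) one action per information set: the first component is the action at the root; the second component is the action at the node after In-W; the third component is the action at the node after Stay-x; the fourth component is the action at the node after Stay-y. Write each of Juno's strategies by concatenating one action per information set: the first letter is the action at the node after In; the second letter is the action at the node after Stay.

8

Iris has 24 pure strategies: In/S/k/p, In/S/k/r, In/S/g/p, In/S/g/r, In/S/f/p, In/S/f/r, In/N/k/p, In/N/k/r, In/N/g/p, In/N/g/r, In/N/f/p, In/N/f/r, Stay/S/k/p, Stay/S/k/r, Stay/S/g/p, Stay/S/g/r, Stay/S/f/p, Stay/S/f/r, Stay/N/k/p, Stay/N/k/r, Stay/N/g/p, Stay/N/g/r, Stay/N/f/p, Stay/N/f/r. Columns: Wx, Wy, Ux, Uy.
{In/S/k/p, In/S/k/r, In/S/g/p, In/S/g/r, In/S/f/p, In/S/f/r} → row (2,5) (2,5) (8,6) (8,6)
{In/N/k/p, In/N/k/r, In/N/g/p, In/N/g/r, In/N/f/p, In/N/f/r} → row (2,9) (2,9) (8,6) (8,6)
{Stay/S/k/p, Stay/N/k/p} → row (6,5) (6,6) (6,5) (6,6)
{Stay/S/k/r, Stay/N/k/r} → row (6,5) (9,6) (6,5) (9,6)
{Stay/S/g/p, Stay/N/g/p} → row (0,1) (6,6) (0,1) (6,6)
{Stay/S/g/r, Stay/N/g/r} → row (0,1) (9,6) (0,1) (9,6)
{Stay/S/f/p, Stay/N/f/p} → row (1,5) (6,6) (1,5) (6,6)
{Stay/S/f/r, Stay/N/f/r} → row (1,5) (9,6) (1,5) (9,6)
That's 8 distinct rows out of 24 strategies.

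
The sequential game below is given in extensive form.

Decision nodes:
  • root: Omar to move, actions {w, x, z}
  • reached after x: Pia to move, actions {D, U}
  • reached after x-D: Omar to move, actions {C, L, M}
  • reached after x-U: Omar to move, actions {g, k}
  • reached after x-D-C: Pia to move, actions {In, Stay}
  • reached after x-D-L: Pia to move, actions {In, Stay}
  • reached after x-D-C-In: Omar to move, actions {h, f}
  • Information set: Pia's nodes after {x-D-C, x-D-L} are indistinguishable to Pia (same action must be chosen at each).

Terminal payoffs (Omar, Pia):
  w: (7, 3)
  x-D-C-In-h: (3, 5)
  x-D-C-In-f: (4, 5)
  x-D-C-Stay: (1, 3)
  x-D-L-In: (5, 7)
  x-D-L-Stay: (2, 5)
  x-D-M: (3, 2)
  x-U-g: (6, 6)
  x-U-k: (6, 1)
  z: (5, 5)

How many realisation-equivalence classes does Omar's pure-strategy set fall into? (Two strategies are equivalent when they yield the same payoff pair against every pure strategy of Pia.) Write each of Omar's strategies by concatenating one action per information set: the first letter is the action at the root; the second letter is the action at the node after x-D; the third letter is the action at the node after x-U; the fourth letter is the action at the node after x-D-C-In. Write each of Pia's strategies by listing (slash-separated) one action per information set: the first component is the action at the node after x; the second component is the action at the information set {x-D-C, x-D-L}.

Omar has 36 pure strategies: wCgh, wCgf, wCkh, wCkf, wLgh, wLgf, wLkh, wLkf, wMgh, wMgf, wMkh, wMkf, xCgh, xCgf, xCkh, xCkf, xLgh, xLgf, xLkh, xLkf, xMgh, xMgf, xMkh, xMkf, zCgh, zCgf, zCkh, zCkf, zLgh, zLgf, zLkh, zLkf, zMgh, zMgf, zMkh, zMkf. Columns: D/In, D/Stay, U/In, U/Stay.
{wCgh, wCgf, wCkh, wCkf, wLgh, wLgf, wLkh, wLkf, wMgh, wMgf, wMkh, wMkf} → row (7,3) (7,3) (7,3) (7,3)
{xCgh} → row (3,5) (1,3) (6,6) (6,6)
{xCgf} → row (4,5) (1,3) (6,6) (6,6)
{xCkh} → row (3,5) (1,3) (6,1) (6,1)
{xCkf} → row (4,5) (1,3) (6,1) (6,1)
{xLgh, xLgf} → row (5,7) (2,5) (6,6) (6,6)
{xLkh, xLkf} → row (5,7) (2,5) (6,1) (6,1)
{xMgh, xMgf} → row (3,2) (3,2) (6,6) (6,6)
{xMkh, xMkf} → row (3,2) (3,2) (6,1) (6,1)
{zCgh, zCgf, zCkh, zCkf, zLgh, zLgf, zLkh, zLkf, zMgh, zMgf, zMkh, zMkf} → row (5,5) (5,5) (5,5) (5,5)
That's 10 distinct rows out of 36 strategies.

10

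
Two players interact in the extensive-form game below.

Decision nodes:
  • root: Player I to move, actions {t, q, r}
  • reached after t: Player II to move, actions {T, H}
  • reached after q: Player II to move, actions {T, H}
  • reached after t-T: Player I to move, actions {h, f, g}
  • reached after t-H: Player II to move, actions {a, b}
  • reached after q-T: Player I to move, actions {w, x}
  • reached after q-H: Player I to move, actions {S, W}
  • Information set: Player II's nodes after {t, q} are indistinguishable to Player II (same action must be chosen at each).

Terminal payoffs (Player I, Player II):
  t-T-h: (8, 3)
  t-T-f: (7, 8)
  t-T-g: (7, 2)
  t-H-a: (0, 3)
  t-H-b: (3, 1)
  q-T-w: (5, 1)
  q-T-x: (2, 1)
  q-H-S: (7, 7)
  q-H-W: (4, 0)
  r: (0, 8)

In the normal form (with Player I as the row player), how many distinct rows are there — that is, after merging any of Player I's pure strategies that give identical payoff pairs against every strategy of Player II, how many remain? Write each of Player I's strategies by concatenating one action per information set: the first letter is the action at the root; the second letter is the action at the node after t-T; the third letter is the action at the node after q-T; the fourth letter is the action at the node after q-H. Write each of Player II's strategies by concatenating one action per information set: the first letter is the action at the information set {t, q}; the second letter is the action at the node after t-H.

8

Player I has 36 pure strategies: thwS, thwW, thxS, thxW, tfwS, tfwW, tfxS, tfxW, tgwS, tgwW, tgxS, tgxW, qhwS, qhwW, qhxS, qhxW, qfwS, qfwW, qfxS, qfxW, qgwS, qgwW, qgxS, qgxW, rhwS, rhwW, rhxS, rhxW, rfwS, rfwW, rfxS, rfxW, rgwS, rgwW, rgxS, rgxW. Columns: Ta, Tb, Ha, Hb.
{thwS, thwW, thxS, thxW} → row (8,3) (8,3) (0,3) (3,1)
{tfwS, tfwW, tfxS, tfxW} → row (7,8) (7,8) (0,3) (3,1)
{tgwS, tgwW, tgxS, tgxW} → row (7,2) (7,2) (0,3) (3,1)
{qhwS, qfwS, qgwS} → row (5,1) (5,1) (7,7) (7,7)
{qhwW, qfwW, qgwW} → row (5,1) (5,1) (4,0) (4,0)
{qhxS, qfxS, qgxS} → row (2,1) (2,1) (7,7) (7,7)
{qhxW, qfxW, qgxW} → row (2,1) (2,1) (4,0) (4,0)
{rhwS, rhwW, rhxS, rhxW, rfwS, rfwW, rfxS, rfxW, rgwS, rgwW, rgxS, rgxW} → row (0,8) (0,8) (0,8) (0,8)
That's 8 distinct rows out of 36 strategies.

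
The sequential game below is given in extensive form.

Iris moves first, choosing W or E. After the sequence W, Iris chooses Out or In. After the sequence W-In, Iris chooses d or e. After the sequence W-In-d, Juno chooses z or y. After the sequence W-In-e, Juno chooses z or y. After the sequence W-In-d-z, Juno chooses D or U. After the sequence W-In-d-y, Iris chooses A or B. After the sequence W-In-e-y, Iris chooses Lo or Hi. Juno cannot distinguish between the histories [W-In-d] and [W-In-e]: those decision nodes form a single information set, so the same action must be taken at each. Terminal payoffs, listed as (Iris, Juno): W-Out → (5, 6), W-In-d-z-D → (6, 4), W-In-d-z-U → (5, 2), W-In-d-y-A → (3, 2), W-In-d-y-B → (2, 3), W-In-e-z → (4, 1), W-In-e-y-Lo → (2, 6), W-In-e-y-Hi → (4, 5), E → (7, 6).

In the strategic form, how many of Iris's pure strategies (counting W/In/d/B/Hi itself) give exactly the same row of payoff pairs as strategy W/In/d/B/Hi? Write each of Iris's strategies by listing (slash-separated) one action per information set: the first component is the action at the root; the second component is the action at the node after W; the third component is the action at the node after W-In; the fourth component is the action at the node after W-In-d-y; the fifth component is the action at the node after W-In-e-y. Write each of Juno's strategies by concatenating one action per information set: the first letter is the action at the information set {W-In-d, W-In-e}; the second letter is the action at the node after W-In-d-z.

2

Row for W/In/d/B/Hi (columns zD, zU, yD, yU): (6,4) (5,2) (2,3) (2,3).
Under W/In/d/B/Hi, Iris's choice at the node after W-In-e-y can never be reached regardless of what Juno does, so varying those choices leaves every outcome unchanged.
Holding the reachable choices fixed and varying the unreachable one freely already gives 2 equivalent strategies.
No other strategy reproduces this row, so those 2 are the full class: W/In/d/B/Lo, W/In/d/B/Hi.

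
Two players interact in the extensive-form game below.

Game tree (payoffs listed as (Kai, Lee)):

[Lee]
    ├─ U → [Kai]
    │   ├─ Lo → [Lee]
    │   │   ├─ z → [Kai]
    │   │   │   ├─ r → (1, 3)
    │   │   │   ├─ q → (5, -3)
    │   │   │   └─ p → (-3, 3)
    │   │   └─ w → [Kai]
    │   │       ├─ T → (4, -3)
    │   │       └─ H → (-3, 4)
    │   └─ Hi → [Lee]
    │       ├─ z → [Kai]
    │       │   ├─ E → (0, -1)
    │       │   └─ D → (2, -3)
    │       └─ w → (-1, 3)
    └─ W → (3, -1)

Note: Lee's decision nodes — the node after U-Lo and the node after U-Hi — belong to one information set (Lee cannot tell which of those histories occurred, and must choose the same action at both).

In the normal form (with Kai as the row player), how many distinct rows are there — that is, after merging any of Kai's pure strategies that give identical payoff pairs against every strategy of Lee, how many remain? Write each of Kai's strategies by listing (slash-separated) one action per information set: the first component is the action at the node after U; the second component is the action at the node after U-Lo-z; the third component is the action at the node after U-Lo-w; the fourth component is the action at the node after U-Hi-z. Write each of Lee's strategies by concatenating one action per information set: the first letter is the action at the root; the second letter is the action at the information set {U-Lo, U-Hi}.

Kai has 24 pure strategies: Lo/r/T/E, Lo/r/T/D, Lo/r/H/E, Lo/r/H/D, Lo/q/T/E, Lo/q/T/D, Lo/q/H/E, Lo/q/H/D, Lo/p/T/E, Lo/p/T/D, Lo/p/H/E, Lo/p/H/D, Hi/r/T/E, Hi/r/T/D, Hi/r/H/E, Hi/r/H/D, Hi/q/T/E, Hi/q/T/D, Hi/q/H/E, Hi/q/H/D, Hi/p/T/E, Hi/p/T/D, Hi/p/H/E, Hi/p/H/D. Columns: Uz, Uw, Wz, Ww.
{Lo/r/T/E, Lo/r/T/D} → row (1,3) (4,-3) (3,-1) (3,-1)
{Lo/r/H/E, Lo/r/H/D} → row (1,3) (-3,4) (3,-1) (3,-1)
{Lo/q/T/E, Lo/q/T/D} → row (5,-3) (4,-3) (3,-1) (3,-1)
{Lo/q/H/E, Lo/q/H/D} → row (5,-3) (-3,4) (3,-1) (3,-1)
{Lo/p/T/E, Lo/p/T/D} → row (-3,3) (4,-3) (3,-1) (3,-1)
{Lo/p/H/E, Lo/p/H/D} → row (-3,3) (-3,4) (3,-1) (3,-1)
{Hi/r/T/E, Hi/r/H/E, Hi/q/T/E, Hi/q/H/E, Hi/p/T/E, Hi/p/H/E} → row (0,-1) (-1,3) (3,-1) (3,-1)
{Hi/r/T/D, Hi/r/H/D, Hi/q/T/D, Hi/q/H/D, Hi/p/T/D, Hi/p/H/D} → row (2,-3) (-1,3) (3,-1) (3,-1)
That's 8 distinct rows out of 24 strategies.

8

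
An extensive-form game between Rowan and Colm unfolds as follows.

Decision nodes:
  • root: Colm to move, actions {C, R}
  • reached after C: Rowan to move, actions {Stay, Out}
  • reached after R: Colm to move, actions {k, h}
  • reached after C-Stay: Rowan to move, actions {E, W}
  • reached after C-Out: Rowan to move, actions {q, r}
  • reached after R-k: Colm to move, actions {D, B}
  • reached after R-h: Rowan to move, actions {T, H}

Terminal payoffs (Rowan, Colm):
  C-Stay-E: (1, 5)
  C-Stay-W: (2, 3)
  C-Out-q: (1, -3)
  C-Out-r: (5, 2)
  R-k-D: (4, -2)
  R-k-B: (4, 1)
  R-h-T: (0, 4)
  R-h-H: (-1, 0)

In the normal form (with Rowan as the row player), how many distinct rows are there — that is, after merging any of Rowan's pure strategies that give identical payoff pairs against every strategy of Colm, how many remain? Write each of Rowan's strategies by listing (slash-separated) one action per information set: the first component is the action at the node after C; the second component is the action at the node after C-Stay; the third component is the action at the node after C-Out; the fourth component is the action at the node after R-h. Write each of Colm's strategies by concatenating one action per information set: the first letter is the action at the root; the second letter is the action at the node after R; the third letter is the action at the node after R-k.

Rowan has 16 pure strategies: Stay/E/q/T, Stay/E/q/H, Stay/E/r/T, Stay/E/r/H, Stay/W/q/T, Stay/W/q/H, Stay/W/r/T, Stay/W/r/H, Out/E/q/T, Out/E/q/H, Out/E/r/T, Out/E/r/H, Out/W/q/T, Out/W/q/H, Out/W/r/T, Out/W/r/H. Columns: CkD, CkB, ChD, ChB, RkD, RkB, RhD, RhB.
{Stay/E/q/T, Stay/E/r/T} → row (1,5) (1,5) (1,5) (1,5) (4,-2) (4,1) (0,4) (0,4)
{Stay/E/q/H, Stay/E/r/H} → row (1,5) (1,5) (1,5) (1,5) (4,-2) (4,1) (-1,0) (-1,0)
{Stay/W/q/T, Stay/W/r/T} → row (2,3) (2,3) (2,3) (2,3) (4,-2) (4,1) (0,4) (0,4)
{Stay/W/q/H, Stay/W/r/H} → row (2,3) (2,3) (2,3) (2,3) (4,-2) (4,1) (-1,0) (-1,0)
{Out/E/q/T, Out/W/q/T} → row (1,-3) (1,-3) (1,-3) (1,-3) (4,-2) (4,1) (0,4) (0,4)
{Out/E/q/H, Out/W/q/H} → row (1,-3) (1,-3) (1,-3) (1,-3) (4,-2) (4,1) (-1,0) (-1,0)
{Out/E/r/T, Out/W/r/T} → row (5,2) (5,2) (5,2) (5,2) (4,-2) (4,1) (0,4) (0,4)
{Out/E/r/H, Out/W/r/H} → row (5,2) (5,2) (5,2) (5,2) (4,-2) (4,1) (-1,0) (-1,0)
That's 8 distinct rows out of 16 strategies.

8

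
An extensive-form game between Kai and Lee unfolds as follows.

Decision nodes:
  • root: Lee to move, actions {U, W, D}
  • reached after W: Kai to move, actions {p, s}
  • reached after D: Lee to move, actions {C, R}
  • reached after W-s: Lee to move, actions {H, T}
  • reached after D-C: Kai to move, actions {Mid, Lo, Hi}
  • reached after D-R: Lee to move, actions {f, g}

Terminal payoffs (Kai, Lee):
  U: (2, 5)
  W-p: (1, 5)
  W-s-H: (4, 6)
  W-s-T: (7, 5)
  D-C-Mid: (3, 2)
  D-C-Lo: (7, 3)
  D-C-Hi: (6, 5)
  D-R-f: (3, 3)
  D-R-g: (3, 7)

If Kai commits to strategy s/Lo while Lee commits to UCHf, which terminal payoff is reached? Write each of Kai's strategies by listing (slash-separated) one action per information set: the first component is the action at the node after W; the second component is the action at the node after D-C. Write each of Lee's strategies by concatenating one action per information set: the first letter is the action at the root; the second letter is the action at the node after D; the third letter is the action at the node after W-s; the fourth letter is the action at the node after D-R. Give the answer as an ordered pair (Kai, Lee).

Trace the play path from the root:
  Lee plays U
→ terminal payoff (2, 5).
(Kai's choice at the node after W is never reached on this path, so it doesn't affect the outcome.)

(2, 5)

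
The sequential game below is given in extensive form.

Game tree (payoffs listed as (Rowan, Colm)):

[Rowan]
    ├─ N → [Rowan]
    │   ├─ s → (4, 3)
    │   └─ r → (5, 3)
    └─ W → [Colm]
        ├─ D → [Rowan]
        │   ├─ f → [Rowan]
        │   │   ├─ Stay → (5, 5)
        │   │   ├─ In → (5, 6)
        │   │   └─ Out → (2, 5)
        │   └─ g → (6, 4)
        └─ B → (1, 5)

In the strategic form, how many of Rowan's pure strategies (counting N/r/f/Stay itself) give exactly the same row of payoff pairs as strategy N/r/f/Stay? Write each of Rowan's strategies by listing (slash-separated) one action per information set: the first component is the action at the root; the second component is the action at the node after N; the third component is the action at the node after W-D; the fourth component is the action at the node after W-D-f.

Row for N/r/f/Stay (columns D, B): (5,3) (5,3).
Under N/r/f/Stay, Rowan's choice at the node after W-D and at the node after W-D-f can never be reached regardless of what Colm does, so varying those choices leaves every outcome unchanged.
Holding the reachable choices fixed and varying the unreachable ones freely already gives 2 × 3 = 6 equivalent strategies.
No other strategy reproduces this row, so those 6 are the full class: N/r/f/Stay, N/r/f/In, N/r/f/Out, N/r/g/Stay, N/r/g/In, N/r/g/Out.

6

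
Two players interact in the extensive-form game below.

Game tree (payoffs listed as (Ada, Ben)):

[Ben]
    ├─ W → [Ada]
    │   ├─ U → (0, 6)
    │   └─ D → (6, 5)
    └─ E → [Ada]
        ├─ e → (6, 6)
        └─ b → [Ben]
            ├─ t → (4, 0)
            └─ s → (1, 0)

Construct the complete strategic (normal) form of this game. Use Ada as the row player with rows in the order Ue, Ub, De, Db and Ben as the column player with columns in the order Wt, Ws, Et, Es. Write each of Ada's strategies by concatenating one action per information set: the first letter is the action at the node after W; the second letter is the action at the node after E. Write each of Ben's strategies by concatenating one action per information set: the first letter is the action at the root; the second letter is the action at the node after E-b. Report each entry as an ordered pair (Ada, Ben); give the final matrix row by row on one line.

Row Ue: Wt→(0,6), Ws→(0,6), Et→(6,6), Es→(6,6)
Row Ub: Wt→(0,6), Ws→(0,6), Et→(4,0), Es→(1,0)
Row De: Wt→(6,5), Ws→(6,5), Et→(6,6), Es→(6,6)
Row Db: Wt→(6,5), Ws→(6,5), Et→(4,0), Es→(1,0)

Ue: (0,6) (0,6) (6,6) (6,6) | Ub: (0,6) (0,6) (4,0) (1,0) | De: (6,5) (6,5) (6,6) (6,6) | Db: (6,5) (6,5) (4,0) (1,0)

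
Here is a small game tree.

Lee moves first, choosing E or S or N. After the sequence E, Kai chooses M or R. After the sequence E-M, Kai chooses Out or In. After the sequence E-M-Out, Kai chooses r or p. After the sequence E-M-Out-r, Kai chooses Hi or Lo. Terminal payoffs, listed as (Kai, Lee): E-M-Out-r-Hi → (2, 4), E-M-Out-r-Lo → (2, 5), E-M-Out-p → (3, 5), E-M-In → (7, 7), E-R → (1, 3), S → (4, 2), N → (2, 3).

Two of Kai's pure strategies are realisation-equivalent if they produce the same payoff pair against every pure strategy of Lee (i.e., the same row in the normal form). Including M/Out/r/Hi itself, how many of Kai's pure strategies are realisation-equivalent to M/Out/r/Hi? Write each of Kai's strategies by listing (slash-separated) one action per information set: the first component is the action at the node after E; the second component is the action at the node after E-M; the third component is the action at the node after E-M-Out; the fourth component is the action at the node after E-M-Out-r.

1

Row for M/Out/r/Hi (columns E, S, N): (2,4) (4,2) (2,3).
Every one of Kai's information sets is on the play path for some reply by Lee when Kai follows M/Out/r/Hi.
Changing the action at any of them therefore changes at least one column, so only M/Out/r/Hi itself gives this row.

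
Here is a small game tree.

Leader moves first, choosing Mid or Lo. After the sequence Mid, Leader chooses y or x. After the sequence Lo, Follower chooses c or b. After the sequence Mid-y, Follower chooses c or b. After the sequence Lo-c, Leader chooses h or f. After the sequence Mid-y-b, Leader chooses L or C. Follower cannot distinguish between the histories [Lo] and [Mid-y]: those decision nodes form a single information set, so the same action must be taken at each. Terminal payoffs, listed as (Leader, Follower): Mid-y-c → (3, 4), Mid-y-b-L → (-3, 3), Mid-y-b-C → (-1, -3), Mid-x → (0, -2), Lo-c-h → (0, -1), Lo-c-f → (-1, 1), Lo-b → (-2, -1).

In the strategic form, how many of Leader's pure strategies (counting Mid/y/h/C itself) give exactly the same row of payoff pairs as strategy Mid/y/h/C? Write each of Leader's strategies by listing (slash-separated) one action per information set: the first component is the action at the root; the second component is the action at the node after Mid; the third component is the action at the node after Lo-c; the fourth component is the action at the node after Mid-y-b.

Row for Mid/y/h/C (columns c, b): (3,4) (-1,-3).
Under Mid/y/h/C, Leader's choice at the node after Lo-c can never be reached regardless of what Follower does, so varying those choices leaves every outcome unchanged.
Holding the reachable choices fixed and varying the unreachable one freely already gives 2 equivalent strategies.
No other strategy reproduces this row, so those 2 are the full class: Mid/y/h/C, Mid/y/f/C.

2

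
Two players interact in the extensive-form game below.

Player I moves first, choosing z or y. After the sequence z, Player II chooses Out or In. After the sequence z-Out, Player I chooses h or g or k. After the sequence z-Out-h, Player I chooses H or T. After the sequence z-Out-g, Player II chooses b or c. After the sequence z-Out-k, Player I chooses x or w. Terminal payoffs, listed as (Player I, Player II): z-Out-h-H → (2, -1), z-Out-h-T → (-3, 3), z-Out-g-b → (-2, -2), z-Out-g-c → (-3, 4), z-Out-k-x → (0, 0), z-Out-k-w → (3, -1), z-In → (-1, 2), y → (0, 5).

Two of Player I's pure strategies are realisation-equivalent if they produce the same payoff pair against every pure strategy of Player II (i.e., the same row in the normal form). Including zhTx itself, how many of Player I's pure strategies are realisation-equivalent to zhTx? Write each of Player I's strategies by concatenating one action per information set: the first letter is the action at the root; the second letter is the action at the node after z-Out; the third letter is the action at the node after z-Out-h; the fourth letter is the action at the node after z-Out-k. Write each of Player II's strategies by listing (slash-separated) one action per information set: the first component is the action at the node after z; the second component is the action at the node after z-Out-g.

Row for zhTx (columns Out/b, Out/c, In/b, In/c): (-3,3) (-3,3) (-1,2) (-1,2).
Under zhTx, Player I's choice at the node after z-Out-k can never be reached regardless of what Player II does, so varying those choices leaves every outcome unchanged.
Holding the reachable choices fixed and varying the unreachable one freely already gives 2 equivalent strategies.
No other strategy reproduces this row, so those 2 are the full class: zhTx, zhTw.

2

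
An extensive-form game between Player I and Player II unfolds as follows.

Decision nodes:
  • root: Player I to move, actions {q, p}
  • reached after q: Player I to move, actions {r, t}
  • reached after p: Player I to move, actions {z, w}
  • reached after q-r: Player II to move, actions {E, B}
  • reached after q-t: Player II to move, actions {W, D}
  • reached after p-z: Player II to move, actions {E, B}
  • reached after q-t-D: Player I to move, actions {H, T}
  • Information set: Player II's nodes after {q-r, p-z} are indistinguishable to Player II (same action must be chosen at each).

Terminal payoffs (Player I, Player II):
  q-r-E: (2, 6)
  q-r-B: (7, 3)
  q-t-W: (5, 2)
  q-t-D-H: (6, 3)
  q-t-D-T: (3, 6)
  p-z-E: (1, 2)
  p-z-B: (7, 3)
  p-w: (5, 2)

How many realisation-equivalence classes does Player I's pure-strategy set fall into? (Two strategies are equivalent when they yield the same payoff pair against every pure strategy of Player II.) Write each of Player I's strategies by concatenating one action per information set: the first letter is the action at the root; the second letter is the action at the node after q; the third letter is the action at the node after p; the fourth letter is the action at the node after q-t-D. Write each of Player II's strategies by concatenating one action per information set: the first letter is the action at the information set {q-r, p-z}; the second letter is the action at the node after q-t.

Player I has 16 pure strategies: qrzH, qrzT, qrwH, qrwT, qtzH, qtzT, qtwH, qtwT, przH, przT, prwH, prwT, ptzH, ptzT, ptwH, ptwT. Columns: EW, ED, BW, BD.
{qrzH, qrzT, qrwH, qrwT} → row (2,6) (2,6) (7,3) (7,3)
{qtzH, qtwH} → row (5,2) (6,3) (5,2) (6,3)
{qtzT, qtwT} → row (5,2) (3,6) (5,2) (3,6)
{przH, przT, ptzH, ptzT} → row (1,2) (1,2) (7,3) (7,3)
{prwH, prwT, ptwH, ptwT} → row (5,2) (5,2) (5,2) (5,2)
That's 5 distinct rows out of 16 strategies.

5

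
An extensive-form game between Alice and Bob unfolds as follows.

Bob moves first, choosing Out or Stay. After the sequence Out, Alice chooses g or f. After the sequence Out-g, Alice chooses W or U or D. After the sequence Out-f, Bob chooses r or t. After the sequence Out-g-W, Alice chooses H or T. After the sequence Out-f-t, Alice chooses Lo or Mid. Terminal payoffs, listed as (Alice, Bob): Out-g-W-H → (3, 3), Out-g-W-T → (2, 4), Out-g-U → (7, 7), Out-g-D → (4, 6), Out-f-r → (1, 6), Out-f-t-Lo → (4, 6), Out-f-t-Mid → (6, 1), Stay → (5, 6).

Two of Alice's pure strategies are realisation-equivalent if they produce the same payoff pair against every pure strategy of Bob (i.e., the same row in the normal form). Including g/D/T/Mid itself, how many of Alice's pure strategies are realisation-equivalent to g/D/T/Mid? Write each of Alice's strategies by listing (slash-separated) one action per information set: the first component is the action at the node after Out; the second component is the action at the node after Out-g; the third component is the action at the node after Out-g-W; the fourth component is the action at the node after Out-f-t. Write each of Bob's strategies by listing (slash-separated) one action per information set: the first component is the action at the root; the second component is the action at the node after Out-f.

4

Row for g/D/T/Mid (columns Out/r, Out/t, Stay/r, Stay/t): (4,6) (4,6) (5,6) (5,6).
Under g/D/T/Mid, Alice's choice at the node after Out-g-W and at the node after Out-f-t can never be reached regardless of what Bob does, so varying those choices leaves every outcome unchanged.
Holding the reachable choices fixed and varying the unreachable ones freely already gives 2 × 2 = 4 equivalent strategies.
No other strategy reproduces this row, so those 4 are the full class: g/D/H/Lo, g/D/H/Mid, g/D/T/Lo, g/D/T/Mid.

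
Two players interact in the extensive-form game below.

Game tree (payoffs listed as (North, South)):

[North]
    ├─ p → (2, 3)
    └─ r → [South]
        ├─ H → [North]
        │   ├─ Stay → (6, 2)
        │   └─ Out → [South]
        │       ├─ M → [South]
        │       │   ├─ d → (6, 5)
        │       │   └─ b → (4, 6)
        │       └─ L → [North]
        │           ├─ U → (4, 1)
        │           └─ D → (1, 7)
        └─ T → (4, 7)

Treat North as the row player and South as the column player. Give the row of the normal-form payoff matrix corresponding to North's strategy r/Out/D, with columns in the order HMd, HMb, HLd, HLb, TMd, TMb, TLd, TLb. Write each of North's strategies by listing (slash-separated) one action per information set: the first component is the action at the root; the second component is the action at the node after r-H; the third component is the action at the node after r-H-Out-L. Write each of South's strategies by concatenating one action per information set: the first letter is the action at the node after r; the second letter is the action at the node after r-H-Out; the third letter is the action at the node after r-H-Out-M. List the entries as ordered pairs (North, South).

(6,5) (4,6) (1,7) (1,7) (4,7) (4,7) (4,7) (4,7)

vs HMd: North plays r → South plays H at [r] → North plays Out at [r-H] → South plays M at [r-H-Out] → South plays d at [r-H-Out-M] → (6, 5)
vs HMb: North plays r → South plays H at [r] → North plays Out at [r-H] → South plays M at [r-H-Out] → South plays b at [r-H-Out-M] → (4, 6)
vs HLd: North plays r → South plays H at [r] → North plays Out at [r-H] → South plays L at [r-H-Out] → North plays D at [r-H-Out-L] → (1, 7)
vs HLb: North plays r → South plays H at [r] → North plays Out at [r-H] → South plays L at [r-H-Out] → North plays D at [r-H-Out-L] → (1, 7)
vs TMd: North plays r → South plays T at [r] → (4, 7)
vs TMb: North plays r → South plays T at [r] → (4, 7)
vs TLd: North plays r → South plays T at [r] → (4, 7)
vs TLb: North plays r → South plays T at [r] → (4, 7)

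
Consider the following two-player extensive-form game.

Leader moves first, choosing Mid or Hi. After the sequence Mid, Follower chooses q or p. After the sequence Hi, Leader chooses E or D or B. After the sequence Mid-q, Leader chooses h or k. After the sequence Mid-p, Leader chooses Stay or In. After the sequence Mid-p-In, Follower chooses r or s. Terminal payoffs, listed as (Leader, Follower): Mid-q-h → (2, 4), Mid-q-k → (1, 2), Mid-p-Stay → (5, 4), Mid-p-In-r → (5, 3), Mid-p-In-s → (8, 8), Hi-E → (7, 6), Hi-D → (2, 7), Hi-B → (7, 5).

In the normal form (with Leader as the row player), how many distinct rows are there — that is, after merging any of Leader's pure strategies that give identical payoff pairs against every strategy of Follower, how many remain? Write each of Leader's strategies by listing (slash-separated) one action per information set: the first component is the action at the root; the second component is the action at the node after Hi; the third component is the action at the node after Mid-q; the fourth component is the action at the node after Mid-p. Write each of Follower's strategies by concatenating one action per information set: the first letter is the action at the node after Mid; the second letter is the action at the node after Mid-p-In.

7

Leader has 24 pure strategies: Mid/E/h/Stay, Mid/E/h/In, Mid/E/k/Stay, Mid/E/k/In, Mid/D/h/Stay, Mid/D/h/In, Mid/D/k/Stay, Mid/D/k/In, Mid/B/h/Stay, Mid/B/h/In, Mid/B/k/Stay, Mid/B/k/In, Hi/E/h/Stay, Hi/E/h/In, Hi/E/k/Stay, Hi/E/k/In, Hi/D/h/Stay, Hi/D/h/In, Hi/D/k/Stay, Hi/D/k/In, Hi/B/h/Stay, Hi/B/h/In, Hi/B/k/Stay, Hi/B/k/In. Columns: qr, qs, pr, ps.
{Mid/E/h/Stay, Mid/D/h/Stay, Mid/B/h/Stay} → row (2,4) (2,4) (5,4) (5,4)
{Mid/E/h/In, Mid/D/h/In, Mid/B/h/In} → row (2,4) (2,4) (5,3) (8,8)
{Mid/E/k/Stay, Mid/D/k/Stay, Mid/B/k/Stay} → row (1,2) (1,2) (5,4) (5,4)
{Mid/E/k/In, Mid/D/k/In, Mid/B/k/In} → row (1,2) (1,2) (5,3) (8,8)
{Hi/E/h/Stay, Hi/E/h/In, Hi/E/k/Stay, Hi/E/k/In} → row (7,6) (7,6) (7,6) (7,6)
{Hi/D/h/Stay, Hi/D/h/In, Hi/D/k/Stay, Hi/D/k/In} → row (2,7) (2,7) (2,7) (2,7)
{Hi/B/h/Stay, Hi/B/h/In, Hi/B/k/Stay, Hi/B/k/In} → row (7,5) (7,5) (7,5) (7,5)
That's 7 distinct rows out of 24 strategies.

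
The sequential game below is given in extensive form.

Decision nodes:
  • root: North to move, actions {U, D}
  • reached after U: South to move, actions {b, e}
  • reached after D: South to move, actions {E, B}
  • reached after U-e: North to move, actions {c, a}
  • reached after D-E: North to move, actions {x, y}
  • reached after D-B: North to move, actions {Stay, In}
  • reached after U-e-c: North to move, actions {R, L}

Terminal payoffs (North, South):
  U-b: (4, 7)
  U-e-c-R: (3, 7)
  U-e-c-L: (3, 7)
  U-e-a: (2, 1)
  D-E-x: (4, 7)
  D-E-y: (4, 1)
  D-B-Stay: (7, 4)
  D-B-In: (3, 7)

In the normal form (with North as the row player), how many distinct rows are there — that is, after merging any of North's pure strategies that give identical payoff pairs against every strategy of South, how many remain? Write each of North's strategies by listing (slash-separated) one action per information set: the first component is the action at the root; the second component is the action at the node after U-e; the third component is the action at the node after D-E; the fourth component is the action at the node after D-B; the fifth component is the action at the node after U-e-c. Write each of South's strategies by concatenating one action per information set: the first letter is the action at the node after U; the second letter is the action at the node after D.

North has 32 pure strategies: U/c/x/Stay/R, U/c/x/Stay/L, U/c/x/In/R, U/c/x/In/L, U/c/y/Stay/R, U/c/y/Stay/L, U/c/y/In/R, U/c/y/In/L, U/a/x/Stay/R, U/a/x/Stay/L, U/a/x/In/R, U/a/x/In/L, U/a/y/Stay/R, U/a/y/Stay/L, U/a/y/In/R, U/a/y/In/L, D/c/x/Stay/R, D/c/x/Stay/L, D/c/x/In/R, D/c/x/In/L, D/c/y/Stay/R, D/c/y/Stay/L, D/c/y/In/R, D/c/y/In/L, D/a/x/Stay/R, D/a/x/Stay/L, D/a/x/In/R, D/a/x/In/L, D/a/y/Stay/R, D/a/y/Stay/L, D/a/y/In/R, D/a/y/In/L. Columns: bE, bB, eE, eB.
{U/c/x/Stay/R, U/c/x/Stay/L, U/c/x/In/R, U/c/x/In/L, U/c/y/Stay/R, U/c/y/Stay/L, U/c/y/In/R, U/c/y/In/L} → row (4,7) (4,7) (3,7) (3,7)
{U/a/x/Stay/R, U/a/x/Stay/L, U/a/x/In/R, U/a/x/In/L, U/a/y/Stay/R, U/a/y/Stay/L, U/a/y/In/R, U/a/y/In/L} → row (4,7) (4,7) (2,1) (2,1)
{D/c/x/Stay/R, D/c/x/Stay/L, D/a/x/Stay/R, D/a/x/Stay/L} → row (4,7) (7,4) (4,7) (7,4)
{D/c/x/In/R, D/c/x/In/L, D/a/x/In/R, D/a/x/In/L} → row (4,7) (3,7) (4,7) (3,7)
{D/c/y/Stay/R, D/c/y/Stay/L, D/a/y/Stay/R, D/a/y/Stay/L} → row (4,1) (7,4) (4,1) (7,4)
{D/c/y/In/R, D/c/y/In/L, D/a/y/In/R, D/a/y/In/L} → row (4,1) (3,7) (4,1) (3,7)
That's 6 distinct rows out of 32 strategies.

6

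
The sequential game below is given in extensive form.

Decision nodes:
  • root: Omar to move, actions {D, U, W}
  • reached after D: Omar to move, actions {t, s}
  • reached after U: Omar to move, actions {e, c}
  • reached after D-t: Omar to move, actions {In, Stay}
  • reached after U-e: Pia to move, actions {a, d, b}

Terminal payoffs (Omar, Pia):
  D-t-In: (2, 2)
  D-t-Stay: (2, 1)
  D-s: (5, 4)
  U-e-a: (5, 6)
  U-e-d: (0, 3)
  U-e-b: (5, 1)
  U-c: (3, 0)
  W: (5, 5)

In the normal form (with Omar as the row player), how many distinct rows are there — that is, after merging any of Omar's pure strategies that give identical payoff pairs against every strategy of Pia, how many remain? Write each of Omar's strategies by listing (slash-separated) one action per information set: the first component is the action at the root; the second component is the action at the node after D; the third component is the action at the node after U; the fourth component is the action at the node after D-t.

Omar has 24 pure strategies: D/t/e/In, D/t/e/Stay, D/t/c/In, D/t/c/Stay, D/s/e/In, D/s/e/Stay, D/s/c/In, D/s/c/Stay, U/t/e/In, U/t/e/Stay, U/t/c/In, U/t/c/Stay, U/s/e/In, U/s/e/Stay, U/s/c/In, U/s/c/Stay, W/t/e/In, W/t/e/Stay, W/t/c/In, W/t/c/Stay, W/s/e/In, W/s/e/Stay, W/s/c/In, W/s/c/Stay. Columns: a, d, b.
{D/t/e/In, D/t/c/In} → row (2,2) (2,2) (2,2)
{D/t/e/Stay, D/t/c/Stay} → row (2,1) (2,1) (2,1)
{D/s/e/In, D/s/e/Stay, D/s/c/In, D/s/c/Stay} → row (5,4) (5,4) (5,4)
{U/t/e/In, U/t/e/Stay, U/s/e/In, U/s/e/Stay} → row (5,6) (0,3) (5,1)
{U/t/c/In, U/t/c/Stay, U/s/c/In, U/s/c/Stay} → row (3,0) (3,0) (3,0)
{W/t/e/In, W/t/e/Stay, W/t/c/In, W/t/c/Stay, W/s/e/In, W/s/e/Stay, W/s/c/In, W/s/c/Stay} → row (5,5) (5,5) (5,5)
That's 6 distinct rows out of 24 strategies.

6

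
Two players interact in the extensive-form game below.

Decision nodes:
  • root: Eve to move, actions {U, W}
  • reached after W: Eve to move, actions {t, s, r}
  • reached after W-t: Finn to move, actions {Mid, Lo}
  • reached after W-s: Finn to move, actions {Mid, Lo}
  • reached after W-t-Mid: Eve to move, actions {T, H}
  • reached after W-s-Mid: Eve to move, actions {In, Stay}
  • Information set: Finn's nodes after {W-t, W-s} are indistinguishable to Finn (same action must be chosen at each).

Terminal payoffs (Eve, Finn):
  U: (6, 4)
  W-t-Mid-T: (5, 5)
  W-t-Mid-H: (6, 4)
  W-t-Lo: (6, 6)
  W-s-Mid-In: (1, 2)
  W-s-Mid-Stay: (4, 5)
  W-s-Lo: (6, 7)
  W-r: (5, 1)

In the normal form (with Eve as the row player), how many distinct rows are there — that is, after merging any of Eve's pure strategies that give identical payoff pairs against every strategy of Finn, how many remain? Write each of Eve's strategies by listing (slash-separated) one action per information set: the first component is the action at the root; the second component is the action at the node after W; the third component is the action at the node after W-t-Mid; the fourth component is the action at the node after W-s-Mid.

Eve has 24 pure strategies: U/t/T/In, U/t/T/Stay, U/t/H/In, U/t/H/Stay, U/s/T/In, U/s/T/Stay, U/s/H/In, U/s/H/Stay, U/r/T/In, U/r/T/Stay, U/r/H/In, U/r/H/Stay, W/t/T/In, W/t/T/Stay, W/t/H/In, W/t/H/Stay, W/s/T/In, W/s/T/Stay, W/s/H/In, W/s/H/Stay, W/r/T/In, W/r/T/Stay, W/r/H/In, W/r/H/Stay. Columns: Mid, Lo.
{U/t/T/In, U/t/T/Stay, U/t/H/In, U/t/H/Stay, U/s/T/In, U/s/T/Stay, U/s/H/In, U/s/H/Stay, U/r/T/In, U/r/T/Stay, U/r/H/In, U/r/H/Stay} → row (6,4) (6,4)
{W/t/T/In, W/t/T/Stay} → row (5,5) (6,6)
{W/t/H/In, W/t/H/Stay} → row (6,4) (6,6)
{W/s/T/In, W/s/H/In} → row (1,2) (6,7)
{W/s/T/Stay, W/s/H/Stay} → row (4,5) (6,7)
{W/r/T/In, W/r/T/Stay, W/r/H/In, W/r/H/Stay} → row (5,1) (5,1)
That's 6 distinct rows out of 24 strategies.

6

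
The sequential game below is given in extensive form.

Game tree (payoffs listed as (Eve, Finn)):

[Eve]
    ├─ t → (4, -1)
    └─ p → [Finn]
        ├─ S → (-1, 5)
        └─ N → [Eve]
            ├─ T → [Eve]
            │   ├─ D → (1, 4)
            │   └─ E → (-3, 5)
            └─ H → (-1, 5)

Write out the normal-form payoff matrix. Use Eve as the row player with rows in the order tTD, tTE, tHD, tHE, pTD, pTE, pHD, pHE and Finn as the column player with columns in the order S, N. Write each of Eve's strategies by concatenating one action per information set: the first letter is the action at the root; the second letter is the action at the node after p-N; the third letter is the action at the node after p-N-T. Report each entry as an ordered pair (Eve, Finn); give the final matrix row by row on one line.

tTD: (4,-1) (4,-1) | tTE: (4,-1) (4,-1) | tHD: (4,-1) (4,-1) | tHE: (4,-1) (4,-1) | pTD: (-1,5) (1,4) | pTE: (-1,5) (-3,5) | pHD: (-1,5) (-1,5) | pHE: (-1,5) (-1,5)

            S        N
 tTD   (4,-1)   (4,-1)
 tTE   (4,-1)   (4,-1)
 tHD   (4,-1)   (4,-1)
 tHE   (4,-1)   (4,-1)
 pTD   (-1,5)    (1,4)
 pTE   (-1,5)   (-3,5)
 pHD   (-1,5)   (-1,5)
 pHE   (-1,5)   (-1,5)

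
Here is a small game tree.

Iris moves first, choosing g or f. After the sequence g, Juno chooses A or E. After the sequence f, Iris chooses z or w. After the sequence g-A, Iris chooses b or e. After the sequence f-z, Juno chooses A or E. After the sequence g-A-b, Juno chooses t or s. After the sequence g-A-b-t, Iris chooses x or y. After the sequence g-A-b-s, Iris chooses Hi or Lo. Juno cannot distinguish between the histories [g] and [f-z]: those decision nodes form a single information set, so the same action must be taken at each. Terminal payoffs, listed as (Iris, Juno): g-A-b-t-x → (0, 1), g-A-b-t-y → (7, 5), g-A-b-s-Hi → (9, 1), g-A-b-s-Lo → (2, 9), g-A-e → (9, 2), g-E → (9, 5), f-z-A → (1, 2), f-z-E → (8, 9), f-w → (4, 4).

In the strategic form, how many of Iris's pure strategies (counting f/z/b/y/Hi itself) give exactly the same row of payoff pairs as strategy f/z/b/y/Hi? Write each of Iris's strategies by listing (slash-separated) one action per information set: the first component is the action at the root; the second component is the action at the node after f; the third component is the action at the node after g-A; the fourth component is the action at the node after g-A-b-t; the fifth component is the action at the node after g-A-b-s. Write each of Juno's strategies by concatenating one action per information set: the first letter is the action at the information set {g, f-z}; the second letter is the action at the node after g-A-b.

8

Row for f/z/b/y/Hi (columns At, As, Et, Es): (1,2) (1,2) (8,9) (8,9).
Under f/z/b/y/Hi, Iris's choice at the node after g-A and at the node after g-A-b-t and at the node after g-A-b-s can never be reached regardless of what Juno does, so varying those choices leaves every outcome unchanged.
Holding the reachable choices fixed and varying the unreachable ones freely already gives 2 × 2 × 2 = 8 equivalent strategies.
No other strategy reproduces this row, so those 8 are the full class: f/z/b/x/Hi, f/z/b/x/Lo, f/z/b/y/Hi, f/z/b/y/Lo, f/z/e/x/Hi, f/z/e/x/Lo, f/z/e/y/Hi, f/z/e/y/Lo.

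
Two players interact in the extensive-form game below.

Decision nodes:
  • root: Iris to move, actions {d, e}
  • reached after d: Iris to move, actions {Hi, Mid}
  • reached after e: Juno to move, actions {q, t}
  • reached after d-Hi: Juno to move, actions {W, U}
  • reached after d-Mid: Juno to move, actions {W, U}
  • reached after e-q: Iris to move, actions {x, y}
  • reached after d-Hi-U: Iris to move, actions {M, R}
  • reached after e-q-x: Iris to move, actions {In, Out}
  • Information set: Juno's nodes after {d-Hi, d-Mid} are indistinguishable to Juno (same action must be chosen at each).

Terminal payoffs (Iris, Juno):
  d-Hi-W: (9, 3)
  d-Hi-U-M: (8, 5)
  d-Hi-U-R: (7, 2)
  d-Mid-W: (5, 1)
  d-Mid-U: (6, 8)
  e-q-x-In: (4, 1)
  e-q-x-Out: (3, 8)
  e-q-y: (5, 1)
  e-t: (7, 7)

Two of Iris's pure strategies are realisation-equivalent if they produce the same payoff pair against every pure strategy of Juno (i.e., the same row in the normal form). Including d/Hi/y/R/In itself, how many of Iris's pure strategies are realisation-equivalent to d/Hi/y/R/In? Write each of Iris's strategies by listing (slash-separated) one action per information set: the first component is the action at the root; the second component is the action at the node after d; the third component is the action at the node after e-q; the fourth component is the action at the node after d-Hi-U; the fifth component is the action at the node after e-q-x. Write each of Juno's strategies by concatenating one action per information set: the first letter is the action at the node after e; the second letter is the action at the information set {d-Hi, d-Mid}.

Row for d/Hi/y/R/In (columns qW, qU, tW, tU): (9,3) (7,2) (9,3) (7,2).
Under d/Hi/y/R/In, Iris's choice at the node after e-q and at the node after e-q-x can never be reached regardless of what Juno does, so varying those choices leaves every outcome unchanged.
Holding the reachable choices fixed and varying the unreachable ones freely already gives 2 × 2 = 4 equivalent strategies.
No other strategy reproduces this row, so those 4 are the full class: d/Hi/x/R/In, d/Hi/x/R/Out, d/Hi/y/R/In, d/Hi/y/R/Out.

4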